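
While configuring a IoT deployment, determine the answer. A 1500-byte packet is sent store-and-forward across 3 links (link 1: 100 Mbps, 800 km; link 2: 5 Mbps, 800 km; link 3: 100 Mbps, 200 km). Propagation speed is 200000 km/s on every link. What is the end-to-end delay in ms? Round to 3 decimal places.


Packet = 1500 bytes = 12000 bits. Store-and-forward: sum (t_trans + t_prop) per link.
Link 1: t_trans = 12000/(100*10^6) s = 0.1200 ms; t_prop = 800/200000 s = 4.0000 ms; subtotal = 4.1200 ms
Link 2: t_trans = 12000/(5*10^6) s = 2.4000 ms; t_prop = 800/200000 s = 4.0000 ms; subtotal = 6.4000 ms
Link 3: t_trans = 12000/(100*10^6) s = 0.1200 ms; t_prop = 200/200000 s = 1.0000 ms; subtotal = 1.1200 ms
End-to-end = 4.1200 + 6.4000 + 1.1200 = 11.6400 ms -> 11.640 ms (3 dp)

11.640


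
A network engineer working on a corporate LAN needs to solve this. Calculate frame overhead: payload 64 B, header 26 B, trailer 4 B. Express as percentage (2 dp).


Given: payload = 64 B, header = 26 B, trailer = 4 B
Overhead bytes = header + trailer = 26 + 4 = 30
Total frame = payload + overhead = 64 + 30 = 94
Overhead % = 30 / 94 * 100 = 31.9149% -> 31.91% (2 dp)

31.91


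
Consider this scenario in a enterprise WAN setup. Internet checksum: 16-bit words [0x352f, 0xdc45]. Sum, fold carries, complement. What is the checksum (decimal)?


Given words: [0x352f, 0xdc45]
Step 1: Sum all words
Raw sum = 13615 + 56389 = 70004
Step 2: Fold carry: (4468 + 1) = 4469
One's complement = ~4469 & 0xFFFF = 61066

61066


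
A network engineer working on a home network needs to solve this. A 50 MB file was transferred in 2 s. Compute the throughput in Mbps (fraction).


Given: file = 50 MB, time = 2 s
File in Mb = 50 * 8 = 400 Mb
Throughput = 400 / 2 Mbps
Throughput = 200 Mbps

200


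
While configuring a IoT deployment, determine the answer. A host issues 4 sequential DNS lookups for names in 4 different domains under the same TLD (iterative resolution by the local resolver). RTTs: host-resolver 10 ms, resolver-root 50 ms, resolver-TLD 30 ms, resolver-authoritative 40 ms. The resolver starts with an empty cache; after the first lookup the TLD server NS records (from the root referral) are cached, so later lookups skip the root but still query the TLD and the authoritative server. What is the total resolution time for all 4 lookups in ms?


Lookup 1 (cold cache): local + root + TLD + auth = 10 + 50 + 30 + 40 = 130 ms
Lookups 2..4 (TLD NS cached -> skip root; new domain -> still ask TLD and auth): local + TLD + auth = 10 + 30 + 40 = 80 ms each
Remaining 3 lookups: 3 * 80 = 240 ms
Total = 130 + 240 = 370 ms

370


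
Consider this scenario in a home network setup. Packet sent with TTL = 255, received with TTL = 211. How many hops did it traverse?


Given: initial TTL = 255, received TTL = 211
Hops = initial TTL - received TTL
Hops = 255 - 211 = 44

44


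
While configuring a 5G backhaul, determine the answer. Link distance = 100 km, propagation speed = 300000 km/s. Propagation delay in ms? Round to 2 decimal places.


Given: distance = 100 km, speed = 300000 km/s
Delay = distance / speed = 100 / 300000 seconds
Delay in ms = 100 * 1000 / 300000
Delay = 0.3333 ms
Rounded to 2 dp = 0.33 ms

0.33


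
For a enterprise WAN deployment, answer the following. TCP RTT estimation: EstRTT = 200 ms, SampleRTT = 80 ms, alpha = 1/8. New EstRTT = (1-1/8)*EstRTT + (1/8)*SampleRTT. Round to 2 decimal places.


Given: EstRTT = 200 ms, SampleRTT = 80 ms, alpha = 1/8
New EstRTT = (1 - alpha) * EstRTT + alpha * SampleRTT
(7/8) * 200 = 175
(1/8) * 80 = 10
New EstRTT = 175 + 10 = 185 ms -> 185.00 ms (2 dp)

185.00


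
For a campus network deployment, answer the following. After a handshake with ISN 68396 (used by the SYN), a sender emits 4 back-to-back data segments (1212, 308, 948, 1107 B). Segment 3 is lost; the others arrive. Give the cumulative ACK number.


SYN uses sequence number 68396; first data byte = ISN + 1 = 68397.
Segment 1: SEQ = 68397, len = 1212 B, covers [68397, 69608]
Segment 2: SEQ = 69609, len = 308 B, covers [69609, 69916]
Segment 3: SEQ = 69917, len = 948 B, covers [69917, 70864] [LOST]
Segment 4: SEQ = 70865, len = 1107 B, covers [70865, 71971]
In-order data received: bytes [68397, 69916] (segments 1..2).
Segment 3 missing -> gap begins at byte 69917; later segments buffered out of order.
Cumulative ACK = next expected in-order byte = 68397 + 1212 + 308 = 69917

69917


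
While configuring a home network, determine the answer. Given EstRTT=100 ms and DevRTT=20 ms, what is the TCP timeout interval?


Given: EstRTT = 100 ms, DevRTT = 20 ms
Timeout = EstRTT + 4 * DevRTT
4 * DevRTT = 4 * 20 = 80
Timeout = 100 + 80 = 180 ms

180


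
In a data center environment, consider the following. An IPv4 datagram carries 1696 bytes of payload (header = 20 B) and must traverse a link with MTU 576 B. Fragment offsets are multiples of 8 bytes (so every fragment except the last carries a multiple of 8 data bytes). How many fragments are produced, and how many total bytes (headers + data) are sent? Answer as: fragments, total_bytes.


Max data per non-final fragment = floor((MTU - header)/8)*8 = floor((576 - 20)/8)*8 = floor(556/8)*8 = 552 B
Final fragment needs no 8-byte alignment: it can carry up to MTU - header = 556 B
Non-final fragments needed = ceil((payload - 556) / 552) = ceil(1140/552) = ceil(2.0652) = 3
Number of fragments = 3 + 1 = 4
Fragment sizes (data): 3 * 552 B + 40 B (last, 40 <= 556 OK)
Total bytes sent = payload + n_frags * header = 1696 + 4*20 = 1696 + 80 = 1776 B

4, 1776


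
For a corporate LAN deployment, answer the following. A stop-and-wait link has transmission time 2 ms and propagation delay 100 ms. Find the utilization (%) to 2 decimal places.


Given: Ttrans = 2 ms, Tprop = 100 ms
RTT = 2 * Tprop = 2 * 100 = 200 ms
U = Ttrans / (Ttrans + RTT)
U = 2 / (2 + 200)
U = 2 / 202 = 0.009901
U% = 0.99%

0.99


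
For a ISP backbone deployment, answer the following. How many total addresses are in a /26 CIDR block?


Given: CIDR prefix /26
Host bits = 32 - 26 = 6
Total addresses = 2^6 = 64

64


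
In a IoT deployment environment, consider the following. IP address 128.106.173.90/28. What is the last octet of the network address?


Given: IP = 128.106.173.90, prefix = /28
Subnet mask = 255.255.255.240
Last octet of IP: 90
Last octet of mask: 240
Network last octet = 90 AND 240 = 80

80


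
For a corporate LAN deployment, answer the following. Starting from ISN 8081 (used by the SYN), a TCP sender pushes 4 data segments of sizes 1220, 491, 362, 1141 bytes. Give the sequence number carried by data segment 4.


The SYN occupies sequence number ISN = 8081, so the first data byte is ISN + 1 = 8082.
SEQ of data segment i = (ISN + 1) + sum of payload sizes of segments 1..i-1.
Segment 1: SEQ = 8082, payload = 1220 bytes
Segment 2: SEQ = 9302, payload = 491 bytes
Segment 3: SEQ = 9793, payload = 362 bytes
Segment 4: SEQ = 10155, payload = 1141 bytes
SEQ of segment 4 = 8082 + 1220 + 491 + 362 = 10155

10155


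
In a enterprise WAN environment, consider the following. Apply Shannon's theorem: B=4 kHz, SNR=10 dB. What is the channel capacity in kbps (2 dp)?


Given: B = 4 kHz, SNR = 10 dB
SNR linear = 10^(10/10) = 10
1 + SNR = 11
log2(11) = 3.4594316186
C = 4 * 1000 * 3.4594316186 = 13837.7265 bps
C = 13.837726 kbps -> 13.84 kbps (2 dp)

13.84


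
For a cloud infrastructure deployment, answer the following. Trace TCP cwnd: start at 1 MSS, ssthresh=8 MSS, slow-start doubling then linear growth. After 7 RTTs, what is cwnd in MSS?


RTT 0: cwnd = 1 MSS (initial)
RTT 1: cwnd = 2 MSS (slow start, doubled)
RTT 2: cwnd = 4 MSS (slow start, doubled)
RTT 3: cwnd = 8 MSS (slow start, doubled)
RTT 4: cwnd = 9 MSS (congestion avoidance, +1)
RTT 5: cwnd = 10 MSS (congestion avoidance, +1)
RTT 6: cwnd = 11 MSS (congestion avoidance, +1)
RTT 7: cwnd = 12 MSS (congestion avoidance, +1)

12


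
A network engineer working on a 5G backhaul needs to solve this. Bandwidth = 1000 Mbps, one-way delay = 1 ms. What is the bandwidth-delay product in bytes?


Given: bandwidth = 1000 Mbps, delay = 1 ms
BDP in bits = 1000 * 10^6 * 1 / 1000
BDP in bits = 1000000
BDP in bytes = 1000000 / 8 = 125000

125000


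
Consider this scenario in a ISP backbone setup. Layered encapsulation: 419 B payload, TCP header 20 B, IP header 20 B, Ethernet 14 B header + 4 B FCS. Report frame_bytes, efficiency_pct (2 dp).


TCP segment = 419 + 20 = 439 B
IP packet = 439 + 20 = 459 B
Ethernet frame = 459 + 14 + 4 = 477 B
Efficiency = app / frame = 419 / 477 = 0.878407 = 87.8407% -> 87.84% (2 dp)

477, 87.84


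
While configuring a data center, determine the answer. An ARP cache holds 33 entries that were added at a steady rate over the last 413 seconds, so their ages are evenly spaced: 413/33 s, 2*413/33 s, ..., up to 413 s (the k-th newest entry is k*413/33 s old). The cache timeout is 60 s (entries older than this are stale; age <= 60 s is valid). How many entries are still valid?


Ages are k * 413/33 s for k = 1..33 (spacing = 12.5152 s).
Entry k is valid iff k * 413/33 <= 60 iff k <= 33 * 60 / 413 = 4.7942
n_valid = floor(4.7942) = 4
(n_stale = 33 - 4 = 29)

4


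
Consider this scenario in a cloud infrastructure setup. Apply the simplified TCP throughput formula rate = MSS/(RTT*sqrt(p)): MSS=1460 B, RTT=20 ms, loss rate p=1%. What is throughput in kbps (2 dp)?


Given: MSS = 1460 bytes, RTT = 20 ms, loss = 1%
RTT in seconds = 20 / 1000 = 0.02
Loss rate = 1% = 0.01
sqrt(loss) = sqrt(0.01) = 0.1
Throughput (bytes/s) = 1460 / (0.02 * 0.1) = 730000.0000
Throughput (kbps) = 730000.0000 * 8 / 1000 = 5840.000000 -> 5840.00 kbps (2 dp)

5840.00


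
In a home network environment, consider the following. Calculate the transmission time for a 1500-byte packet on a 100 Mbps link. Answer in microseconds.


Given: packet = 1500 bytes, bandwidth = 100 Mbps
Packet in bits = 1500 * 8 = 12000 bits
Bandwidth = 100 * 10^6 = 100000000 bps
Time = 12000 / 100000000 seconds
Time in us = 12000 * 10^6 / 100000000 = 120

120


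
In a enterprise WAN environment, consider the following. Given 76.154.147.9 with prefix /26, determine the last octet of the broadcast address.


Given: IP = 76.154.147.9, prefix = /26
Host bits = 32 - 26 = 6
Network last octet = 9 AND mask = 0
Host part size = 2^6 - 1 = 63
Broadcast last octet = 0 OR 63 = 63

63


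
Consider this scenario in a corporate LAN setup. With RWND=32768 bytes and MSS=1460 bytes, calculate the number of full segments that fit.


Given: RWND = 32768 bytes, MSS = 1460 bytes
Full segments = floor(RWND / MSS)
Full segments = floor(32768 / 1460)
Full segments = floor(22.4438) = 22

22


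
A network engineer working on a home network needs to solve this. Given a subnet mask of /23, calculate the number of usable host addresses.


Given: subnet mask /23
Host bits = 32 - 23 = 9
Total addresses = 2^9 = 512
Usable hosts = 512 - 2 (network + broadcast) = 510

510


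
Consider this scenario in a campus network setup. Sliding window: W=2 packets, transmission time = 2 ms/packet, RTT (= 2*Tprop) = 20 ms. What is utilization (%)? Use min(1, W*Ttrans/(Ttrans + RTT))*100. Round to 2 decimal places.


Given: W = 2, Ttrans = 2 ms, RTT = 20 ms (= 2 * Tprop, Tprop = 10 ms)
Cycle time = Ttrans + RTT = 2 + 20 = 22 ms (first packet sent until its ACK returns)
W * Ttrans = 2 * 2 = 4 ms of sending per cycle
W * Ttrans / (Ttrans + RTT) = 4 / 22 = 0.181818
U = min(1, 0.181818) = 0.181818
U% = 18.18%

18.18


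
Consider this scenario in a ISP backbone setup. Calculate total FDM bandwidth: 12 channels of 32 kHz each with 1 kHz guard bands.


Given: 12 channels, 32 kHz each, guard = 1 kHz
Channel bandwidth = 12 * 32 = 384 kHz
Guard bands = 11 gaps * 1 kHz = 11 kHz
Total = 384 + 11 = 395 kHz

395


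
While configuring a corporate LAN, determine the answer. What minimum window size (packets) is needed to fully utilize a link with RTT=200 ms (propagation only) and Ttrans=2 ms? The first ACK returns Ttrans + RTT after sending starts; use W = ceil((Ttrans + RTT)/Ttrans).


Given: Ttrans = 2 ms, RTT = 200 ms (= 2 * Tprop, Tprop = 100 ms)
Time until first ACK returns = Ttrans + RTT = 2 + 200 = 202 ms
Need W * Ttrans >= Ttrans + RTT  ->  W >= (Ttrans + RTT) / Ttrans
(Ttrans + RTT) / Ttrans = 202 / 2 = 101
W_min = ceil(101) = 101

101


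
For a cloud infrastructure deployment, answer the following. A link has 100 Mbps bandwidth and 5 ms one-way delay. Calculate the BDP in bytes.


Given: bandwidth = 100 Mbps, delay = 5 ms
BDP in bits = 100 * 10^6 * 5 / 1000
BDP in bits = 500000
BDP in bytes = 500000 / 8 = 62500

62500


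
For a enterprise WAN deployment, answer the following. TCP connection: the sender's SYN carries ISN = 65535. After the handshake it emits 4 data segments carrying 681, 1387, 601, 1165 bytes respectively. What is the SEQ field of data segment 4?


The SYN occupies sequence number ISN = 65535, so the first data byte is ISN + 1 = 65536.
SEQ of data segment i = (ISN + 1) + sum of payload sizes of segments 1..i-1.
Segment 1: SEQ = 65536, payload = 681 bytes
Segment 2: SEQ = 66217, payload = 1387 bytes
Segment 3: SEQ = 67604, payload = 601 bytes
Segment 4: SEQ = 68205, payload = 1165 bytes
SEQ of segment 4 = 65536 + 681 + 1387 + 601 = 68205

68205


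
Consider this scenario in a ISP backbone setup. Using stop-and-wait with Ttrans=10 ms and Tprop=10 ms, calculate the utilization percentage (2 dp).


Given: Ttrans = 10 ms, Tprop = 10 ms
RTT = 2 * Tprop = 2 * 10 = 20 ms
U = Ttrans / (Ttrans + RTT)
U = 10 / (10 + 20)
U = 10 / 30 = 0.333333
U% = 33.33%

33.33


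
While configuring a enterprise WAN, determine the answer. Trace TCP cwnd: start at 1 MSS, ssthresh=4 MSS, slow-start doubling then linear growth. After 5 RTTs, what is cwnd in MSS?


RTT 0: cwnd = 1 MSS (initial)
RTT 1: cwnd = 2 MSS (slow start, doubled)
RTT 2: cwnd = 4 MSS (slow start, doubled)
RTT 3: cwnd = 5 MSS (congestion avoidance, +1)
RTT 4: cwnd = 6 MSS (congestion avoidance, +1)
RTT 5: cwnd = 7 MSS (congestion avoidance, +1)

7


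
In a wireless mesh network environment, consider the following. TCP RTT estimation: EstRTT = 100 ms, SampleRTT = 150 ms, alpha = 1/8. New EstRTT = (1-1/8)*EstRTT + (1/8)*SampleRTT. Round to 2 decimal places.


Given: EstRTT = 100 ms, SampleRTT = 150 ms, alpha = 1/8
New EstRTT = (1 - alpha) * EstRTT + alpha * SampleRTT
(7/8) * 100 = 87.5
(1/8) * 150 = 18.75
New EstRTT = 87.5 + 18.75 = 106.25 ms -> 106.25 ms (2 dp)

106.25


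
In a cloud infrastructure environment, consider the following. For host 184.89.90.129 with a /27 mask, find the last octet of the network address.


Given: IP = 184.89.90.129, prefix = /27
Subnet mask = 255.255.255.224
Last octet of IP: 129
Last octet of mask: 224
Network last octet = 129 AND 224 = 128

128


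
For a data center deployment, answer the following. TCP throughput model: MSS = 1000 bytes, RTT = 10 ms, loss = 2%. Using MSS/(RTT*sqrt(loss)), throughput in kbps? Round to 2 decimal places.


Given: MSS = 1000 bytes, RTT = 10 ms, loss = 2%
RTT in seconds = 10 / 1000 = 0.01
Loss rate = 2% = 0.02
sqrt(loss) = sqrt(0.02) = 0.141421356237
Throughput (bytes/s) = 1000 / (0.01 * 0.141421356237) = 707106.7812
Throughput (kbps) = 707106.7812 * 8 / 1000 = 5656.854249 -> 5656.85 kbps (2 dp)

5656.85


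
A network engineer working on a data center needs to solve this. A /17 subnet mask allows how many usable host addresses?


Given: subnet mask /17
Host bits = 32 - 17 = 15
Total addresses = 2^15 = 32768
Usable hosts = 32768 - 2 (network + broadcast) = 32766

32766


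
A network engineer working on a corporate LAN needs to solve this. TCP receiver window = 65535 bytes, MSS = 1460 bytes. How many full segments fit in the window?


Given: RWND = 65535 bytes, MSS = 1460 bytes
Full segments = floor(RWND / MSS)
Full segments = floor(65535 / 1460)
Full segments = floor(44.887) = 44

44


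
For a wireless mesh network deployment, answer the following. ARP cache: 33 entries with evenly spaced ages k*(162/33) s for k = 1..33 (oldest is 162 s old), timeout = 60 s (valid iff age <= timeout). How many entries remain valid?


Ages are k * 162/33 s for k = 1..33 (spacing = 4.9091 s).
Entry k is valid iff k * 162/33 <= 60 iff k <= 33 * 60 / 162 = 12.2222
n_valid = floor(12.2222) = 12
(n_stale = 33 - 12 = 21)

12


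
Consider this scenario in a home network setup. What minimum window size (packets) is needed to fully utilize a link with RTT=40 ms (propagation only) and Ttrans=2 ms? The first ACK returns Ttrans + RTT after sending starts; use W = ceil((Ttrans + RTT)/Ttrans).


Given: Ttrans = 2 ms, RTT = 40 ms (= 2 * Tprop, Tprop = 20 ms)
Time until first ACK returns = Ttrans + RTT = 2 + 40 = 42 ms
Need W * Ttrans >= Ttrans + RTT  ->  W >= (Ttrans + RTT) / Ttrans
(Ttrans + RTT) / Ttrans = 42 / 2 = 21
W_min = ceil(21) = 21

21


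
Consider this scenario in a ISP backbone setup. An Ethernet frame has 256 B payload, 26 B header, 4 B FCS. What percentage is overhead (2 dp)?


Given: payload = 256 B, header = 26 B, trailer = 4 B
Overhead bytes = header + trailer = 26 + 4 = 30
Total frame = payload + overhead = 256 + 30 = 286
Overhead % = 30 / 286 * 100 = 10.4895% -> 10.49% (2 dp)

10.49


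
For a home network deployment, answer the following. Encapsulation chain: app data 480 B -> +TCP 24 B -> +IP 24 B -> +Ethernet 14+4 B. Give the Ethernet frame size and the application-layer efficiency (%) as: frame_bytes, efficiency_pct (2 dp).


TCP segment = 480 + 24 = 504 B
IP packet = 504 + 24 = 528 B
Ethernet frame = 528 + 14 + 4 = 546 B
Efficiency = app / frame = 480 / 546 = 0.879121 = 87.9121% -> 87.91% (2 dp)

546, 87.91


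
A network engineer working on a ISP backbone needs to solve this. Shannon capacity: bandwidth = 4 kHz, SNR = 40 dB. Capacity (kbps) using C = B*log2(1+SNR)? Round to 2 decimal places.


Given: B = 4 kHz, SNR = 40 dB
SNR linear = 10^(40/10) = 10000
1 + SNR = 10001
log2(10001) = 13.2878566418
C = 4 * 1000 * 13.2878566418 = 53151.4266 bps
C = 53.151427 kbps -> 53.15 kbps (2 dp)

53.15


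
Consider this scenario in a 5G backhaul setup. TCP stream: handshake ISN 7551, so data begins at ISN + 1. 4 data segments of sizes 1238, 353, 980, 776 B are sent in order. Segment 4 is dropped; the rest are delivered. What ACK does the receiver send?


SYN uses sequence number 7551; first data byte = ISN + 1 = 7552.
Segment 1: SEQ = 7552, len = 1238 B, covers [7552, 8789]
Segment 2: SEQ = 8790, len = 353 B, covers [8790, 9142]
Segment 3: SEQ = 9143, len = 980 B, covers [9143, 10122]
Segment 4: SEQ = 10123, len = 776 B, covers [10123, 10898] [LOST]
In-order data received: bytes [7552, 10122] (segments 1..3).
Segment 4 missing -> gap begins at byte 10123.
Cumulative ACK = next expected in-order byte = 7552 + 1238 + 353 + 980 = 10123

10123


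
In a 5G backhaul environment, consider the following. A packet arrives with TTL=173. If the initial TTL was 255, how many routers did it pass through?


Given: initial TTL = 255, received TTL = 173
Hops = initial TTL - received TTL
Hops = 255 - 173 = 82

82


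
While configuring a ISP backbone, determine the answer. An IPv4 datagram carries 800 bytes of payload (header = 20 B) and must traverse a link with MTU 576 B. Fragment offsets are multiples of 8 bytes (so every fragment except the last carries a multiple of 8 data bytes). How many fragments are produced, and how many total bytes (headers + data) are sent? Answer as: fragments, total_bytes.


Max data per non-final fragment = floor((MTU - header)/8)*8 = floor((576 - 20)/8)*8 = floor(556/8)*8 = 552 B
Final fragment needs no 8-byte alignment: it can carry up to MTU - header = 556 B
Non-final fragments needed = ceil((payload - 556) / 552) = ceil(244/552) = ceil(0.4420) = 1
Number of fragments = 1 + 1 = 2
Fragment sizes (data): 1 * 552 B + 248 B (last, 248 <= 556 OK)
Total bytes sent = payload + n_frags * header = 800 + 2*20 = 800 + 40 = 840 B

2, 840


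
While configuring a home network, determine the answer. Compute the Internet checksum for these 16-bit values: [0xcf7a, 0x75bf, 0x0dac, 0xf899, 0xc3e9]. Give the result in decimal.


Given words: [0xcf7a, 0x75bf, 0x0dac, 0xf899, 0xc3e9]
Step 1: Sum all words
Raw sum = 53114 + 30143 + 3500 + 63641 + 50153 = 200551
Step 2: Fold carry: (3943 + 3) = 3946
One's complement = ~3946 & 0xFFFF = 61589

61589


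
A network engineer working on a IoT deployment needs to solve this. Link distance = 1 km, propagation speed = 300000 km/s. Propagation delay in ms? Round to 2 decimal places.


Given: distance = 1 km, speed = 300000 km/s
Delay = distance / speed = 1 / 300000 seconds
Delay in ms = 1 * 1000 / 300000
Delay = 0.0033 ms
Rounded to 2 dp = 0.00 ms

0.00


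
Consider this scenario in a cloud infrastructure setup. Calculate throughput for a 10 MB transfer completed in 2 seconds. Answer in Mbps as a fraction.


Given: file = 10 MB, time = 2 s
File in Mb = 10 * 8 = 80 Mb
Throughput = 80 / 2 Mbps
Throughput = 40 Mbps

40


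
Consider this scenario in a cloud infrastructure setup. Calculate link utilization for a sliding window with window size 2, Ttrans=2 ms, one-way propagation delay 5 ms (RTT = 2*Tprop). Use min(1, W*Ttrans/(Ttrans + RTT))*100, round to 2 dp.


Given: W = 2, Ttrans = 2 ms, RTT = 10 ms (= 2 * Tprop, Tprop = 5 ms)
Cycle time = Ttrans + RTT = 2 + 10 = 12 ms (first packet sent until its ACK returns)
W * Ttrans = 2 * 2 = 4 ms of sending per cycle
W * Ttrans / (Ttrans + RTT) = 4 / 12 = 0.333333
U = min(1, 0.333333) = 0.333333
U% = 33.33%

33.33


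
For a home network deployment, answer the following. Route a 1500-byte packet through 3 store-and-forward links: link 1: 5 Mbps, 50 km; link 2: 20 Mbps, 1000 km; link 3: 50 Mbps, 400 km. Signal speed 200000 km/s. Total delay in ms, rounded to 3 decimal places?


Packet = 1500 bytes = 12000 bits. Store-and-forward: sum (t_trans + t_prop) per link.
Link 1: t_trans = 12000/(5*10^6) s = 2.4000 ms; t_prop = 50/200000 s = 0.2500 ms; subtotal = 2.6500 ms
Link 2: t_trans = 12000/(20*10^6) s = 0.6000 ms; t_prop = 1000/200000 s = 5.0000 ms; subtotal = 5.6000 ms
Link 3: t_trans = 12000/(50*10^6) s = 0.2400 ms; t_prop = 400/200000 s = 2.0000 ms; subtotal = 2.2400 ms
End-to-end = 2.6500 + 5.6000 + 2.2400 = 10.4900 ms -> 10.490 ms (3 dp)

10.490


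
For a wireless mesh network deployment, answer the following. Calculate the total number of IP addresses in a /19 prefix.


Given: CIDR prefix /19
Host bits = 32 - 19 = 13
Total addresses = 2^13 = 8192

8192


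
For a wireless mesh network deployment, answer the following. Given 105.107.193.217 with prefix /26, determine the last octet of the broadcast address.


Given: IP = 105.107.193.217, prefix = /26
Host bits = 32 - 26 = 6
Network last octet = 217 AND mask = 192
Host part size = 2^6 - 1 = 63
Broadcast last octet = 192 OR 63 = 255

255


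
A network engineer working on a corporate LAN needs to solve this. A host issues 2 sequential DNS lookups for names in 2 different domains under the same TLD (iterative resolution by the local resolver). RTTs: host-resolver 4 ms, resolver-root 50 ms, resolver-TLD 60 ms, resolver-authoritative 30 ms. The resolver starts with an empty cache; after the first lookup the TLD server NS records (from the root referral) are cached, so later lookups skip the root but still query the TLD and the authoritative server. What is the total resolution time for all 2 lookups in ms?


Lookup 1 (cold cache): local + root + TLD + auth = 4 + 50 + 60 + 30 = 144 ms
Lookups 2..2 (TLD NS cached -> skip root; new domain -> still ask TLD and auth): local + TLD + auth = 4 + 60 + 30 = 94 ms each
Remaining 1 lookups: 1 * 94 = 94 ms
Total = 144 + 94 = 238 ms

238


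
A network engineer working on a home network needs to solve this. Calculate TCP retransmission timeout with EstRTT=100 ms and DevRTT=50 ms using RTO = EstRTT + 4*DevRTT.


Given: EstRTT = 100 ms, DevRTT = 50 ms
Timeout = EstRTT + 4 * DevRTT
4 * DevRTT = 4 * 50 = 200
Timeout = 100 + 200 = 300 ms

300


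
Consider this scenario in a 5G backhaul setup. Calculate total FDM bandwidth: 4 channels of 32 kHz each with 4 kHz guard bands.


Given: 4 channels, 32 kHz each, guard = 4 kHz
Channel bandwidth = 4 * 32 = 128 kHz
Guard bands = 3 gaps * 4 kHz = 12 kHz
Total = 128 + 12 = 140 kHz

140


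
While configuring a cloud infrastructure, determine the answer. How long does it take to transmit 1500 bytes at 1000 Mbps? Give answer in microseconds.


Given: packet = 1500 bytes, bandwidth = 1000 Mbps
Packet in bits = 1500 * 8 = 12000 bits
Bandwidth = 1000 * 10^6 = 1000000000 bps
Time = 12000 / 1000000000 seconds
Time in us = 12000 * 10^6 / 1000000000 = 12

12


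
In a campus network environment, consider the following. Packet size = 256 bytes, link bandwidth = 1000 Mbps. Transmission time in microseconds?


Given: packet = 256 bytes, bandwidth = 1000 Mbps
Packet in bits = 256 * 8 = 2048 bits
Bandwidth = 1000 * 10^6 = 1000000000 bps
Time = 2048 / 1000000000 seconds
Time in us = 2048 * 10^6 / 1000000000 = 2.048

2.048


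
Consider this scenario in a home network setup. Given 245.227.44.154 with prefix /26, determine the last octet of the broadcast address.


Given: IP = 245.227.44.154, prefix = /26
Host bits = 32 - 26 = 6
Network last octet = 154 AND mask = 128
Host part size = 2^6 - 1 = 63
Broadcast last octet = 128 OR 63 = 191

191


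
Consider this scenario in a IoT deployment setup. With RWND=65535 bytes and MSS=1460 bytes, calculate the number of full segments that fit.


Given: RWND = 65535 bytes, MSS = 1460 bytes
Full segments = floor(RWND / MSS)
Full segments = floor(65535 / 1460)
Full segments = floor(44.887) = 44

44


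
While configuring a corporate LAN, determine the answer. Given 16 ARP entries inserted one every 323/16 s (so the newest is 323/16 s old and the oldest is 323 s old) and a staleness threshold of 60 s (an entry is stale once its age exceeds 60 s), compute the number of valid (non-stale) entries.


Ages are k * 323/16 s for k = 1..16 (spacing = 20.1875 s).
Entry k is valid iff k * 323/16 <= 60 iff k <= 16 * 60 / 323 = 2.9721
n_valid = floor(2.9721) = 2
(n_stale = 16 - 2 = 14)

2


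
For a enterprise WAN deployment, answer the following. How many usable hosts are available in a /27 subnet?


Given: subnet mask /27
Host bits = 32 - 27 = 5
Total addresses = 2^5 = 32
Usable hosts = 32 - 2 (network + broadcast) = 30

30


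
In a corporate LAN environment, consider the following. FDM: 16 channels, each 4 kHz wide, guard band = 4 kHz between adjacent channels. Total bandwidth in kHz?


Given: 16 channels, 4 kHz each, guard = 4 kHz
Channel bandwidth = 16 * 4 = 64 kHz
Guard bands = 15 gaps * 4 kHz = 60 kHz
Total = 64 + 60 = 124 kHz

124


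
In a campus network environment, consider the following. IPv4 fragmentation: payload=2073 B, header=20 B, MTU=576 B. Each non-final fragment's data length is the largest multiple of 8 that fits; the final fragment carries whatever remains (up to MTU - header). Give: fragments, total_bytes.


Max data per non-final fragment = floor((MTU - header)/8)*8 = floor((576 - 20)/8)*8 = floor(556/8)*8 = 552 B
Final fragment needs no 8-byte alignment: it can carry up to MTU - header = 556 B
Non-final fragments needed = ceil((payload - 556) / 552) = ceil(1517/552) = ceil(2.7482) = 3
Number of fragments = 3 + 1 = 4
Fragment sizes (data): 3 * 552 B + 417 B (last, 417 <= 556 OK)
Total bytes sent = payload + n_frags * header = 2073 + 4*20 = 2073 + 80 = 2153 B

4, 2153


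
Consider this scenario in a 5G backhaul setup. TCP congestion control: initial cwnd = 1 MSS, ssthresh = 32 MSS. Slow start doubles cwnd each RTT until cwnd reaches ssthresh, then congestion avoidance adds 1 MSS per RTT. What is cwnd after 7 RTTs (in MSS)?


RTT 0: cwnd = 1 MSS (initial)
RTT 1: cwnd = 2 MSS (slow start, doubled)
RTT 2: cwnd = 4 MSS (slow start, doubled)
RTT 3: cwnd = 8 MSS (slow start, doubled)
RTT 4: cwnd = 16 MSS (slow start, doubled)
RTT 5: cwnd = 32 MSS (slow start, doubled)
RTT 6: cwnd = 33 MSS (congestion avoidance, +1)
RTT 7: cwnd = 34 MSS (congestion avoidance, +1)

34


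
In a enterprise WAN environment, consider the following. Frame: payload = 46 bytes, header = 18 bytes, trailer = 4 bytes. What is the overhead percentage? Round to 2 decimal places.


Given: payload = 46 B, header = 18 B, trailer = 4 B
Overhead bytes = header + trailer = 18 + 4 = 22
Total frame = payload + overhead = 46 + 22 = 68
Overhead % = 22 / 68 * 100 = 32.3529% -> 32.35% (2 dp)

32.35


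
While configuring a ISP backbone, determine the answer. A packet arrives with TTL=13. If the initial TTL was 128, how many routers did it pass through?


Given: initial TTL = 128, received TTL = 13
Hops = initial TTL - received TTL
Hops = 128 - 13 = 115

115


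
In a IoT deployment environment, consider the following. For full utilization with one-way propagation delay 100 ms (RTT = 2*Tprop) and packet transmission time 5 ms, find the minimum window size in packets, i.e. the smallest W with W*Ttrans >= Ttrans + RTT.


Given: Ttrans = 5 ms, RTT = 200 ms (= 2 * Tprop, Tprop = 100 ms)
Time until first ACK returns = Ttrans + RTT = 5 + 200 = 205 ms
Need W * Ttrans >= Ttrans + RTT  ->  W >= (Ttrans + RTT) / Ttrans
(Ttrans + RTT) / Ttrans = 205 / 5 = 41
W_min = ceil(41) = 41

41


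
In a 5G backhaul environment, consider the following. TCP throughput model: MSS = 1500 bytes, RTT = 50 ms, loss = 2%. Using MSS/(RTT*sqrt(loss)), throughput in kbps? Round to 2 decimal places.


Given: MSS = 1500 bytes, RTT = 50 ms, loss = 2%
RTT in seconds = 50 / 1000 = 0.05
Loss rate = 2% = 0.02
sqrt(loss) = sqrt(0.02) = 0.141421356237
Throughput (bytes/s) = 1500 / (0.05 * 0.141421356237) = 212132.0344
Throughput (kbps) = 212132.0344 * 8 / 1000 = 1697.056275 -> 1697.06 kbps (2 dp)

1697.06


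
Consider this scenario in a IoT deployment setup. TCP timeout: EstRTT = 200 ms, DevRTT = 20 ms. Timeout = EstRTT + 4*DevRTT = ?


Given: EstRTT = 200 ms, DevRTT = 20 ms
Timeout = EstRTT + 4 * DevRTT
4 * DevRTT = 4 * 20 = 80
Timeout = 200 + 80 = 280 ms

280


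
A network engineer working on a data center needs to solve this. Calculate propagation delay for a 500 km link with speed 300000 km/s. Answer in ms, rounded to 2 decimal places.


Given: distance = 500 km, speed = 300000 km/s
Delay = distance / speed = 500 / 300000 seconds
Delay in ms = 500 * 1000 / 300000
Delay = 1.6667 ms
Rounded to 2 dp = 1.67 ms

1.67


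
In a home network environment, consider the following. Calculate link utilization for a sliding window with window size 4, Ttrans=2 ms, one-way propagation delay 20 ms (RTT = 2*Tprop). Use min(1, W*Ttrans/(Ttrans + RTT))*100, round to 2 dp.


Given: W = 4, Ttrans = 2 ms, RTT = 40 ms (= 2 * Tprop, Tprop = 20 ms)
Cycle time = Ttrans + RTT = 2 + 40 = 42 ms (first packet sent until its ACK returns)
W * Ttrans = 4 * 2 = 8 ms of sending per cycle
W * Ttrans / (Ttrans + RTT) = 8 / 42 = 0.190476
U = min(1, 0.190476) = 0.190476
U% = 19.05%

19.05


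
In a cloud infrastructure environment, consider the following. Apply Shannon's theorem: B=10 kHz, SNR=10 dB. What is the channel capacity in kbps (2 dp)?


Given: B = 10 kHz, SNR = 10 dB
SNR linear = 10^(10/10) = 10
1 + SNR = 11
log2(11) = 3.4594316186
C = 10 * 1000 * 3.4594316186 = 34594.3162 bps
C = 34.594316 kbps -> 34.59 kbps (2 dp)

34.59


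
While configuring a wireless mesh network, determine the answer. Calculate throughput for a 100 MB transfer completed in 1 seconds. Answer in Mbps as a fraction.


Given: file = 100 MB, time = 1 s
File in Mb = 100 * 8 = 800 Mb
Throughput = 800 / 1 Mbps
Throughput = 800 Mbps

800


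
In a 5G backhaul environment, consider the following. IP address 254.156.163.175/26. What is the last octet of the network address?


Given: IP = 254.156.163.175, prefix = /26
Subnet mask = 255.255.255.192
Last octet of IP: 175
Last octet of mask: 192
Network last octet = 175 AND 192 = 128

128


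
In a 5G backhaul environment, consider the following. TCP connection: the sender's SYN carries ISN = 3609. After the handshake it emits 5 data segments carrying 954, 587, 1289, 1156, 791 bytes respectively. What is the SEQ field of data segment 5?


The SYN occupies sequence number ISN = 3609, so the first data byte is ISN + 1 = 3610.
SEQ of data segment i = (ISN + 1) + sum of payload sizes of segments 1..i-1.
Segment 1: SEQ = 3610, payload = 954 bytes
Segment 2: SEQ = 4564, payload = 587 bytes
Segment 3: SEQ = 5151, payload = 1289 bytes
Segment 4: SEQ = 6440, payload = 1156 bytes
Segment 5: SEQ = 7596, payload = 791 bytes
SEQ of segment 5 = 3610 + 954 + 587 + 1289 + 1156 = 7596

7596


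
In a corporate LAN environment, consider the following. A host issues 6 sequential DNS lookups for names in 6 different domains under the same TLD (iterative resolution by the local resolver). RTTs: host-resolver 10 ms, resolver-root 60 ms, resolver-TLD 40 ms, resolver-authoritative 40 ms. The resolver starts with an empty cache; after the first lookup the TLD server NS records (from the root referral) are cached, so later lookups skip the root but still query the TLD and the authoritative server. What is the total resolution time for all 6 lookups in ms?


Lookup 1 (cold cache): local + root + TLD + auth = 10 + 60 + 40 + 40 = 150 ms
Lookups 2..6 (TLD NS cached -> skip root; new domain -> still ask TLD and auth): local + TLD + auth = 10 + 40 + 40 = 90 ms each
Remaining 5 lookups: 5 * 90 = 450 ms
Total = 150 + 450 = 600 ms

600


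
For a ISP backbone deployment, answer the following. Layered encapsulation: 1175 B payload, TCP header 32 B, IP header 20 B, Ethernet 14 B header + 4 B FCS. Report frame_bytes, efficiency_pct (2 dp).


TCP segment = 1175 + 32 = 1207 B
IP packet = 1207 + 20 = 1227 B
Ethernet frame = 1227 + 14 + 4 = 1245 B
Efficiency = app / frame = 1175 / 1245 = 0.943775 = 94.3775% -> 94.38% (2 dp)

1245, 94.38


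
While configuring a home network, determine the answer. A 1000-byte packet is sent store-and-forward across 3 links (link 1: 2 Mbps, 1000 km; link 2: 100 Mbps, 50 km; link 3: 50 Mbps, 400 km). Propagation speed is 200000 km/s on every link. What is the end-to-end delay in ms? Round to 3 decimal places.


Packet = 1000 bytes = 8000 bits. Store-and-forward: sum (t_trans + t_prop) per link.
Link 1: t_trans = 8000/(2*10^6) s = 4.0000 ms; t_prop = 1000/200000 s = 5.0000 ms; subtotal = 9.0000 ms
Link 2: t_trans = 8000/(100*10^6) s = 0.0800 ms; t_prop = 50/200000 s = 0.2500 ms; subtotal = 0.3300 ms
Link 3: t_trans = 8000/(50*10^6) s = 0.1600 ms; t_prop = 400/200000 s = 2.0000 ms; subtotal = 2.1600 ms
End-to-end = 9.0000 + 0.3300 + 2.1600 = 11.4900 ms -> 11.490 ms (3 dp)

11.490


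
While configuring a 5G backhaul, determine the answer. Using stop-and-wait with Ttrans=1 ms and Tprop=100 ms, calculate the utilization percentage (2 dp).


Given: Ttrans = 1 ms, Tprop = 100 ms
RTT = 2 * Tprop = 2 * 100 = 200 ms
U = Ttrans / (Ttrans + RTT)
U = 1 / (1 + 200)
U = 1 / 201 = 0.004975
U% = 0.50%

0.50


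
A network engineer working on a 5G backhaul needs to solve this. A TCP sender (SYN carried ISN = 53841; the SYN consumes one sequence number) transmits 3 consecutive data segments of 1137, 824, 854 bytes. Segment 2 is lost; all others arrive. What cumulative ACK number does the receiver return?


SYN uses sequence number 53841; first data byte = ISN + 1 = 53842.
Segment 1: SEQ = 53842, len = 1137 B, covers [53842, 54978]
Segment 2: SEQ = 54979, len = 824 B, covers [54979, 55802] [LOST]
Segment 3: SEQ = 55803, len = 854 B, covers [55803, 56656]
In-order data received: bytes [53842, 54978] (segments 1..1).
Segment 2 missing -> gap begins at byte 54979; later segments buffered out of order.
Cumulative ACK = next expected in-order byte = 53842 + 1137 = 54979

54979


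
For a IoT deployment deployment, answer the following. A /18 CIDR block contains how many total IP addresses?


Given: CIDR prefix /18
Host bits = 32 - 18 = 14
Total addresses = 2^14 = 16384

16384


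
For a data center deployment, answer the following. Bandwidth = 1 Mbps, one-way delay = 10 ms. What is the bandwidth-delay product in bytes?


Given: bandwidth = 1 Mbps, delay = 10 ms
BDP in bits = 1 * 10^6 * 10 / 1000
BDP in bits = 10000
BDP in bytes = 10000 / 8 = 1250

1250


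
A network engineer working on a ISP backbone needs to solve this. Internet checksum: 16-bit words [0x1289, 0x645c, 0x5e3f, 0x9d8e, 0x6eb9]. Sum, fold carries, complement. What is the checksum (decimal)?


Given words: [0x1289, 0x645c, 0x5e3f, 0x9d8e, 0x6eb9]
Step 1: Sum all words
Raw sum = 4745 + 25692 + 24127 + 40334 + 28345 = 123243
Step 2: Fold carry: (57707 + 1) = 57708
One's complement = ~57708 & 0xFFFF = 7827

7827


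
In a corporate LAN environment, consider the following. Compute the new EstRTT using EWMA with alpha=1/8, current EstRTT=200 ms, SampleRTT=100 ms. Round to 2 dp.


Given: EstRTT = 200 ms, SampleRTT = 100 ms, alpha = 1/8
New EstRTT = (1 - alpha) * EstRTT + alpha * SampleRTT
(7/8) * 200 = 175
(1/8) * 100 = 12.5
New EstRTT = 175 + 12.5 = 187.5 ms -> 187.50 ms (2 dp)

187.50


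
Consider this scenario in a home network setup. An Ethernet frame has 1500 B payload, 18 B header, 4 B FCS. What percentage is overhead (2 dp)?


Given: payload = 1500 B, header = 18 B, trailer = 4 B
Overhead bytes = header + trailer = 18 + 4 = 22
Total frame = payload + overhead = 1500 + 22 = 1522
Overhead % = 22 / 1522 * 100 = 1.4455% -> 1.45% (2 dp)

1.45


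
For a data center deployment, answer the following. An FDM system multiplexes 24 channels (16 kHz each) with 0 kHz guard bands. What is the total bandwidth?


Given: 24 channels, 16 kHz each, guard = 0 kHz
Channel bandwidth = 24 * 16 = 384 kHz
Guard bands = 23 gaps * 0 kHz = 0 kHz
Total = 384 + 0 = 384 kHz

384


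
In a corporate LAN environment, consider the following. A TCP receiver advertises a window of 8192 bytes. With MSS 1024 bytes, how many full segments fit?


Given: RWND = 8192 bytes, MSS = 1024 bytes
Full segments = floor(RWND / MSS)
Full segments = floor(8192 / 1024)
Full segments = floor(8.0) = 8

8


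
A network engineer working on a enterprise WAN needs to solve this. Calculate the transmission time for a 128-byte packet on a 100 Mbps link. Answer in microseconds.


Given: packet = 128 bytes, bandwidth = 100 Mbps
Packet in bits = 128 * 8 = 1024 bits
Bandwidth = 100 * 10^6 = 100000000 bps
Time = 1024 / 100000000 seconds
Time in us = 1024 * 10^6 / 100000000 = 10.24

10.24


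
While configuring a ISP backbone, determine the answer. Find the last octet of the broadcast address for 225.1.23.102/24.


Given: IP = 225.1.23.102, prefix = /24
Host bits = 32 - 24 = 8
Network last octet = 102 AND mask = 0
Host part size = 2^8 - 1 = 255
Broadcast last octet = 0 OR 255 = 255

255


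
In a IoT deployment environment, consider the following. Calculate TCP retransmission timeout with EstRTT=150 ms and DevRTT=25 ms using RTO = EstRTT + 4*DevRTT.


Given: EstRTT = 150 ms, DevRTT = 25 ms
Timeout = EstRTT + 4 * DevRTT
4 * DevRTT = 4 * 25 = 100
Timeout = 150 + 100 = 250 ms

250


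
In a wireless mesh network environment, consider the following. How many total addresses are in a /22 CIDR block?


Given: CIDR prefix /22
Host bits = 32 - 22 = 10
Total addresses = 2^10 = 1024

1024


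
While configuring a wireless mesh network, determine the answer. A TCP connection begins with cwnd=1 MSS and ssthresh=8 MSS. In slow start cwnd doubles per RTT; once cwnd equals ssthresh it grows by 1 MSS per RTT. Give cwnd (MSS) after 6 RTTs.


RTT 0: cwnd = 1 MSS (initial)
RTT 1: cwnd = 2 MSS (slow start, doubled)
RTT 2: cwnd = 4 MSS (slow start, doubled)
RTT 3: cwnd = 8 MSS (slow start, doubled)
RTT 4: cwnd = 9 MSS (congestion avoidance, +1)
RTT 5: cwnd = 10 MSS (congestion avoidance, +1)
RTT 6: cwnd = 11 MSS (congestion avoidance, +1)

11


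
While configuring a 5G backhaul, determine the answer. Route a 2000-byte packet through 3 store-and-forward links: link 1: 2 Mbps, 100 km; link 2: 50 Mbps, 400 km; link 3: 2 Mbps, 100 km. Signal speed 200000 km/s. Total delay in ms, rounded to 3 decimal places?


Packet = 2000 bytes = 16000 bits. Store-and-forward: sum (t_trans + t_prop) per link.
Link 1: t_trans = 16000/(2*10^6) s = 8.0000 ms; t_prop = 100/200000 s = 0.5000 ms; subtotal = 8.5000 ms
Link 2: t_trans = 16000/(50*10^6) s = 0.3200 ms; t_prop = 400/200000 s = 2.0000 ms; subtotal = 2.3200 ms
Link 3: t_trans = 16000/(2*10^6) s = 8.0000 ms; t_prop = 100/200000 s = 0.5000 ms; subtotal = 8.5000 ms
End-to-end = 8.5000 + 2.3200 + 8.5000 = 19.3200 ms -> 19.320 ms (3 dp)

19.320
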